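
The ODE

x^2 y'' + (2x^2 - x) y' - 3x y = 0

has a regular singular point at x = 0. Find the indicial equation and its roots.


Divide by x^2 to reach normal form y'' + P_1(x) y' + P_2(x) y = 0 with P_1(x) = 2 - 1/x and P_2(x) = -3/x.
x = 0 is a singular point because the y'-coefficient 2 - 1/x has a pole at x = 0 and the y-coefficient -3/x has a pole at x = 0.
It is a regular singular point because x P_1(x) = p(x) = 2x - 1 and x^2 P_2(x) = q(x) = -3x are polynomials, hence analytic at x = 0.
p(0) = -1,  q(0) = 0.
Indicial equation: r(r-1) + p(0) r + q(0) = 0, i.e. r^2 + (p(0) - 1) r + q(0) = 0, i.e. r^2 - 2 r = 0.
Discriminant: (-2)^2 - 4(0) = 4, so r = (2 ± 2)/2.
Solving: r_1 = 2, r_2 = 0.

indicial: r^2 - 2 r = 0; roots r_1 = 2, r_2 = 0


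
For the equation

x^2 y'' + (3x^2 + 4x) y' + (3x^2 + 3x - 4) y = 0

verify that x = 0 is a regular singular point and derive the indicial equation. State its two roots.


Divide by x^2 to reach normal form y'' + P_1(x) y' + P_2(x) y = 0 with P_1(x) = 3 + 4/x and P_2(x) = 3 + 3/x - 4/x^2.
x = 0 is a singular point because the y'-coefficient 3 + 4/x has a pole at x = 0 and the y-coefficient 3 + 3/x - 4/x^2 has a pole at x = 0.
It is a regular singular point because x P_1(x) = p(x) = 3x + 4 and x^2 P_2(x) = q(x) = 3x^2 + 3x - 4 are polynomials, hence analytic at x = 0.
p(0) = 4,  q(0) = -4.
Indicial equation: r(r-1) + p(0) r + q(0) = 0, i.e. r^2 + (p(0) - 1) r + q(0) = 0, i.e. r^2 + 3 r - 4 = 0.
Discriminant: (3)^2 - 4(-4) = 25, so r = (-3 ± 5)/2.
Solving: r_1 = 1, r_2 = -4.

indicial: r^2 + 3 r - 4 = 0; roots r_1 = 1, r_2 = -4


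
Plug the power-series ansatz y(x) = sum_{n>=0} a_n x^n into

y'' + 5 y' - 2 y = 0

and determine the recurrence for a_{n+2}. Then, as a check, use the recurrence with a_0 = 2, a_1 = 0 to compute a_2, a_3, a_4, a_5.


Substitute y = sum_n a_n x^n.
y''(x) has coefficient (n+2)(n+1) a_{n+2} at x^n;
5 y'(x) has coefficient 5 (n+1) a_{n+1} at x^n;
-2 y(x) has coefficient -2 a_n at x^n.
Matching x^n: (n+2)(n+1) a_{n+2} + 5 (n+1) a_{n+1} - 2 a_n = 0.
Thus a_{n+2} = [-5 (n+1) a_{n+1} + 2 a_n] / ((n+1)(n+2)).

Check with a_0 = 2, a_1 = 0 (apply the recurrence for n = 0, 1, 2, 3): a_0 = 2, a_1 = 0, a_2 = 2, a_3 = -10/3, a_4 = 9/2, a_5 = -29/6.

a_(n+2) = [-5 (n+1) a_(n+1) + 2 a_n] / ((n+1)(n+2)); check: a_0 = 2, a_1 = 0, a_2 = 2, a_3 = -10/3, a_4 = 9/2, a_5 = -29/6


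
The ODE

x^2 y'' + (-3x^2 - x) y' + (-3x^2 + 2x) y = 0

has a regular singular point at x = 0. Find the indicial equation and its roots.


Divide by x^2 to reach normal form y'' + P_1(x) y' + P_2(x) y = 0 with P_1(x) = -3 - 1/x and P_2(x) = -3 + 2/x.
x = 0 is a singular point because the y'-coefficient -3 - 1/x has a pole at x = 0 and the y-coefficient -3 + 2/x has a pole at x = 0.
It is a regular singular point because x P_1(x) = p(x) = -3x - 1 and x^2 P_2(x) = q(x) = -3x^2 + 2x are polynomials, hence analytic at x = 0.
p(0) = -1,  q(0) = 0.
Indicial equation: r(r-1) + p(0) r + q(0) = 0, i.e. r^2 + (p(0) - 1) r + q(0) = 0, i.e. r^2 - 2 r = 0.
Discriminant: (-2)^2 - 4(0) = 4, so r = (2 ± 2)/2.
Solving: r_1 = 2, r_2 = 0.

indicial: r^2 - 2 r = 0; roots r_1 = 2, r_2 = 0


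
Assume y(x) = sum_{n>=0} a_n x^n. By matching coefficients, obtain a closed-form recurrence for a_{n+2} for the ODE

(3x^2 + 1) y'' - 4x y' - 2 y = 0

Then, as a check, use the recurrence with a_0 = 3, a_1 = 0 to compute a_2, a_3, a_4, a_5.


Substitute y = sum_n a_n x^n.
(1 + 3 x^2) y'' contributes (n+2)(n+1) a_{n+2} + 3 n(n-1) a_n at x^n.
-4 x y'(x) contributes -4 n a_n at x^n.
-2 y(x) contributes -2 a_n at x^n.
Matching x^n: (n+2)(n+1) a_{n+2} + (3 n(n-1) - 4 n - 2) a_n = 0.
Thus a_{n+2} = (-3 n(n-1) + 4 n + 2) / ((n+1)(n+2)) * a_n.

Check with a_0 = 3, a_1 = 0 (apply the recurrence for n = 0, 1, 2, 3): a_0 = 3, a_1 = 0, a_2 = 3, a_3 = 0, a_4 = 1, a_5 = 0.

a_(n+2) = (-3 n(n-1) + 4 n + 2) / ((n+1)(n+2)) * a_n; check: a_0 = 3, a_1 = 0, a_2 = 3, a_3 = 0, a_4 = 1, a_5 = 0


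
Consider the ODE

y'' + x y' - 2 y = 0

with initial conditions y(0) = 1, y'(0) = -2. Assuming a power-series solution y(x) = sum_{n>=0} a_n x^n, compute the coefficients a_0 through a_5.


Ansatz: y(x) = sum_{n>=0} a_n x^n, so y'(x) = sum_{n>=1} n a_n x^(n-1) and y''(x) = sum_{n>=2} n(n-1) a_n x^(n-2).
Substitute into P(x) y'' + Q(x) y' + R(x) y = 0 with P(x) = 1, Q(x) = x, R(x) = -2, and match powers of x.
Initial conditions: a_0 = 1, a_1 = -2.
Setting the coefficient of each power of x to zero and solving order by order (substituting the coefficients already found):
  x^0: 2 a_2 - 2 a_0 = 0  ->  2 a_2 = 2 a_0 = 2  ->  a_2 = 1
  x^1: 6 a_3 - a_1 = 0  ->  6 a_3 = a_1 = -2  ->  a_3 = -1/3
  x^2: 12 a_4 = 0  ->  a_4 = 0
  x^3: 20 a_5 + a_3 = 0  ->  20 a_5 = -a_3 = 1/3  ->  a_5 = 1/60
Truncated series: y(x) = 1 - 2 x + x^2 - (1/3) x^3 + (1/60) x^5 + O(x^6).

a_0 = 1; a_1 = -2; a_2 = 1; a_3 = -1/3; a_4 = 0; a_5 = 1/60


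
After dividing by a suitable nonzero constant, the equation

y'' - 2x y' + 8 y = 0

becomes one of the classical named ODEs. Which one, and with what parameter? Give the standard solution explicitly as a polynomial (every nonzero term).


The equation is already in a standard form:  y'' - 2x y' + 8 y = 0.
This matches the Hermite equation y'' - 2x y' + 2n y = 0 with 2n = 8, so n = 4; the polynomial solution is H_4(x).
With y = sum_k a_k x^k, matching x^k gives (k+2)(k+1) a_{k+2} = 2(k - n) a_k = 2(k - 4) a_k. The right side vanishes at k = 4, so the series with the parity of 4 terminates at degree 4.
Standard normalization: leading coefficient of H_n is 2^n, so a_4 = 2^4 = 16. Work downward with a_k = (k+1)(k+2) a_{k+2} / (2(k - n)):
  a_2 = (3)(4)(16) / (2(2 - 4)) = 192/(-4) = -48
  a_0 = (1)(2)(-48) / (2(0 - 4)) = -96/(-8) = 12
Hence H_4(x) = 16 x^4 - 48 x^2 + 12.

H_4(x); series = 16 x^4 - 48 x^2 + 12


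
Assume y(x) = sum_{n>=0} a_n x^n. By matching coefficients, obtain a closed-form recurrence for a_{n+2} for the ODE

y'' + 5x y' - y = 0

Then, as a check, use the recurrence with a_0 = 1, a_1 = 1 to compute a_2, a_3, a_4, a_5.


Substitute y = sum_n a_n x^n.
y''(x) has coefficient (n+2)(n+1) a_{n+2} at x^n;
5 x y'(x) has coefficient 5 n a_n at x^n (shift);
-y(x) has coefficient -1 a_n at x^n.
Matching x^n: (n+2)(n+1) a_{n+2} + (5n - 1) a_n = 0.
Thus a_{n+2} = (-5n + 1) / ((n+1)(n+2)) * a_n.

Check with a_0 = 1, a_1 = 1 (apply the recurrence for n = 0, 1, 2, 3): a_0 = 1, a_1 = 1, a_2 = 1/2, a_3 = -2/3, a_4 = -3/8, a_5 = 7/15.

a_(n+2) = (-5n + 1) / ((n+1)(n+2)) * a_n; check: a_0 = 1, a_1 = 1, a_2 = 1/2, a_3 = -2/3, a_4 = -3/8, a_5 = 7/15


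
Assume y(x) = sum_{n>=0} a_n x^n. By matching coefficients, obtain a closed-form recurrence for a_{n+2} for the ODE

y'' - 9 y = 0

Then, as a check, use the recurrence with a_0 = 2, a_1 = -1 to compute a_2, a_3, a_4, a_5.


Substitute y = sum_n a_n x^n into y'' + (const) y = 0.
y''(x) = sum_{n>=0} (n+2)(n+1) a_{n+2} x^n.
The ODE becomes sum_n [(n+2)(n+1) a_{n+2} - 9 a_n] x^n = 0.
Setting each coefficient to zero gives the recurrence:
  (n+2)(n+1) a_{n+2} - 9 a_n = 0,
  a_{n+2} = 9 / ((n+1)(n+2)) a_n.

Check with a_0 = 2, a_1 = -1 (apply the recurrence for n = 0, 1, 2, 3): a_0 = 2, a_1 = -1, a_2 = 9, a_3 = -3/2, a_4 = 27/4, a_5 = -27/40.

a_{n+2} = 9/((n+1)(n+2)) * a_n; check: a_0 = 2, a_1 = -1, a_2 = 9, a_3 = -3/2, a_4 = 27/4, a_5 = -27/40


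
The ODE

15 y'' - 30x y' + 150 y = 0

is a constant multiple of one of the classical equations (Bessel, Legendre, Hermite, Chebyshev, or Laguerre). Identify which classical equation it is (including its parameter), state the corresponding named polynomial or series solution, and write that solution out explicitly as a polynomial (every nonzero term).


All three coefficients share the factor 15; dividing through by 15 gives  y'' - 2x y' + 10 y = 0.
This matches the Hermite equation y'' - 2x y' + 2n y = 0 with 2n = 10, so n = 5; the polynomial solution is H_5(x).
With y = sum_k a_k x^k, matching x^k gives (k+2)(k+1) a_{k+2} = 2(k - n) a_k = 2(k - 5) a_k. The right side vanishes at k = 5, so the series with the parity of 5 terminates at degree 5.
Standard normalization: leading coefficient of H_n is 2^n, so a_5 = 2^5 = 32. Work downward with a_k = (k+1)(k+2) a_{k+2} / (2(k - n)):
  a_3 = (4)(5)(32) / (2(3 - 5)) = 640/(-4) = -160
  a_1 = (2)(3)(-160) / (2(1 - 5)) = -960/(-8) = 120
Hence H_5(x) = 32 x^5 - 160 x^3 + 120 x.

H_5(x); series = 32 x^5 - 160 x^3 + 120 x


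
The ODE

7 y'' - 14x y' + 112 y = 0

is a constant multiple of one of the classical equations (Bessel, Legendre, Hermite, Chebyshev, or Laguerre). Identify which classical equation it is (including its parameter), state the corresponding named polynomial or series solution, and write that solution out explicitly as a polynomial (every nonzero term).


All three coefficients share the factor 7; dividing through by 7 gives  y'' - 2x y' + 16 y = 0.
This matches the Hermite equation y'' - 2x y' + 2n y = 0 with 2n = 16, so n = 8; the polynomial solution is H_8(x).
With y = sum_k a_k x^k, matching x^k gives (k+2)(k+1) a_{k+2} = 2(k - n) a_k = 2(k - 8) a_k. The right side vanishes at k = 8, so the series with the parity of 8 terminates at degree 8.
Standard normalization: leading coefficient of H_n is 2^n, so a_8 = 2^8 = 256. Work downward with a_k = (k+1)(k+2) a_{k+2} / (2(k - n)):
  a_6 = (7)(8)(256) / (2(6 - 8)) = 14336/(-4) = -3584
  a_4 = (5)(6)(-3584) / (2(4 - 8)) = -107520/(-8) = 13440
  a_2 = (3)(4)(13440) / (2(2 - 8)) = 161280/(-12) = -13440
  a_0 = (1)(2)(-13440) / (2(0 - 8)) = -26880/(-16) = 1680
Hence H_8(x) = 256 x^8 - 3584 x^6 + 13440 x^4 - 13440 x^2 + 1680.

H_8(x); series = 256 x^8 - 3584 x^6 + 13440 x^4 - 13440 x^2 + 1680


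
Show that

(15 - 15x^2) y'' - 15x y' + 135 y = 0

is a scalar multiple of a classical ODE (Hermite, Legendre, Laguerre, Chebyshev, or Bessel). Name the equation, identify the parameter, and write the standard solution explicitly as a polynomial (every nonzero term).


All three coefficients share the factor 15; dividing through by 15 gives  (1 - x^2) y'' - x y' + 9 y = 0.
This matches the Chebyshev equation (1 - x^2) y'' - x y' + n^2 y = 0 (note the -x y' term, not -2x y') with n^2 = 9, so n = 3; the polynomial solution is T_3(x).
With y = sum_k a_k x^k, matching x^k gives (k+2)(k+1) a_{k+2} = (k^2 - n^2) a_k = (k - 3)(k + 3) a_k. The right side vanishes at k = 3, so the series with the parity of 3 terminates at degree 3.
Standard normalization: leading coefficient of T_n is 2^(n-1), so a_3 = 2^2 = 4. Work downward with a_k = (k+1)(k+2) a_{k+2} / ((k - 3)(k + 3)):
  a_1 = (2)(3)(4) / ((1 - 3)(1 + 3)) = 24/(-8) = -3
Hence T_3(x) = 4 x^3 - 3 x.

T_3(x); series = 4 x^3 - 3 x


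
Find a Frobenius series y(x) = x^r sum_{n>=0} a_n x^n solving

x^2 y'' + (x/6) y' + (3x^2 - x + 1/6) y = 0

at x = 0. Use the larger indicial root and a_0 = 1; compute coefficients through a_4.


Write in Frobenius form y'' + (p(x)/x) y' + (q(x)/x^2) y = 0:
  p(x) = 1/6,  q(x) = 3x^2 - x + 1/6.
Indicial equation: r(r-1) + (1/6) r + (1/6) = 0 -> roots r_1 = 1/2, r_2 = 1/3.
Take r = r_1 = 1/2. Let y(x) = x^r sum_{n>=0} a_n x^n with a_0 = 1.
Substitute y = x^r sum a_n x^n and match x^{r+n}. The recurrence is
  D(n) a_n - 1 a_{n-1} + 3 a_{n-2} = 0,  where D(n) = (r+n)(r+n-1) + (1/6)(r+n) + (1/6).
  a_n = [1 a_{n-1} - 3 a_{n-2}] / D(n).
Since the indicial polynomial factors as (r - r_1)(r - r_2), D(n) = (r_1 + n - r_1)(r_1 + n - r_2) = n(n + 1/6).
Evaluating step by step (a_0 = 1):
  n = 1: D(1) = 1(1 + 1/6) = 7/6; numerator = 1(1) = 1; a_1 = (1)/(7/6) = 6/7
  n = 2: D(2) = 2(2 + 1/6) = 13/3; numerator = 1(6/7) - 3(1) = -15/7; a_2 = (-15/7)/(13/3) = -45/91
  n = 3: D(3) = 3(3 + 1/6) = 19/2; numerator = 1(-45/91) - 3(6/7) = -279/91; a_3 = (-279/91)/(19/2) = -558/1729
  n = 4: D(4) = 4(4 + 1/6) = 50/3; numerator = 1(-558/1729) - 3(-45/91) = 2007/1729; a_4 = (2007/1729)/(50/3) = 6021/86450

r = 1/2; a_0 = 1; a_1 = 6/7; a_2 = -45/91; a_3 = -558/1729; a_4 = 6021/86450


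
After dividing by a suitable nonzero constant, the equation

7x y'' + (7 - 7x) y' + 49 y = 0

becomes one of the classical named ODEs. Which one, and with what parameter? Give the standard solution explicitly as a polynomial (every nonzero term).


All three coefficients share the factor 7; dividing through by 7 gives  x y'' + (1 - x) y' + 7 y = 0.
This matches the Laguerre equation x y'' + (1 - x) y' + n y = 0 with n = 7; the polynomial solution is L_7(x).
With y = sum_k a_k x^k, matching x^k gives (k+1)k a_{k+1} + (k+1) a_{k+1} - k a_k + n a_k = 0, i.e. (k+1)^2 a_{k+1} = (k - n) a_k = (k - 7) a_k. The right side vanishes at k = 7, so the series terminates at degree 7.
Standard normalization L_n(0) = 1 gives a_0 = 1. Work upward with a_{k+1} = (k - 7) a_k / (k+1)^2:
  a_1 = (0 - 7)(1) / 1^2 = -7/1 = -7
  a_2 = (1 - 7)(-7) / 2^2 = 42/4 = 21/2
  a_3 = (2 - 7)(21/2) / 3^2 = (-105/2)/9 = -35/6
  a_4 = (3 - 7)(-35/6) / 4^2 = (70/3)/16 = 35/24
  a_5 = (4 - 7)(35/24) / 5^2 = (-35/8)/25 = -7/40
  a_6 = (5 - 7)(-7/40) / 6^2 = (7/20)/36 = 7/720
  a_7 = (6 - 7)(7/720) / 7^2 = (-7/720)/49 = -1/5040
Hence L_7(x) = -x^7/5040 + 7 x^6/720 - 7 x^5/40 + 35 x^4/24 - 35 x^3/6 + 21 x^2/2 - 7 x + 1.

L_7(x); series = -x^7/5040 + 7 x^6/720 - 7 x^5/40 + 35 x^4/24 - 35 x^3/6 + 21 x^2/2 - 7 x + 1


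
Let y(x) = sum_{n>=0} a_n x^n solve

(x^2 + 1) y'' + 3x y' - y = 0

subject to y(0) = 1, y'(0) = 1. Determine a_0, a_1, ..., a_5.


Ansatz: y(x) = sum_{n>=0} a_n x^n, so y'(x) = sum_{n>=1} n a_n x^(n-1) and y''(x) = sum_{n>=2} n(n-1) a_n x^(n-2).
Substitute into P(x) y'' + Q(x) y' + R(x) y = 0 with P(x) = x^2 + 1, Q(x) = 3x, R(x) = -1, and match powers of x.
Initial conditions: a_0 = 1, a_1 = 1.
Setting the coefficient of each power of x to zero and solving order by order (substituting the coefficients already found):
  x^0: 2 a_2 - a_0 = 0  ->  2 a_2 = a_0 = 1  ->  a_2 = 1/2
  x^1: 6 a_3 + 2 a_1 = 0  ->  6 a_3 = -2 a_1 = -2  ->  a_3 = -1/3
  x^2: 12 a_4 + 7 a_2 = 0  ->  12 a_4 = -7 a_2 = -7/2  ->  a_4 = -7/24
  x^3: 20 a_5 + 14 a_3 = 0  ->  20 a_5 = -14 a_3 = 14/3  ->  a_5 = 7/30
Truncated series: y(x) = 1 + x + (1/2) x^2 - (1/3) x^3 - (7/24) x^4 + (7/30) x^5 + O(x^6).

a_0 = 1; a_1 = 1; a_2 = 1/2; a_3 = -1/3; a_4 = -7/24; a_5 = 7/30


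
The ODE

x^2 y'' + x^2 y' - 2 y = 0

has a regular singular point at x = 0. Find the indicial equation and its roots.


Divide by x^2 to reach normal form y'' + P_1(x) y' + P_2(x) y = 0 with P_1(x) = 1 and P_2(x) = -2/x^2.
x = 0 is a singular point because the y-coefficient -2/x^2 has a pole at x = 0.
It is a regular singular point because x P_1(x) = p(x) = x and x^2 P_2(x) = q(x) = -2 are polynomials, hence analytic at x = 0.
p(0) = 0,  q(0) = -2.
Indicial equation: r(r-1) + p(0) r + q(0) = 0, i.e. r^2 + (p(0) - 1) r + q(0) = 0, i.e. r^2 - 1 r - 2 = 0.
Discriminant: (-1)^2 - 4(-2) = 9, so r = (1 ± 3)/2.
Solving: r_1 = 2, r_2 = -1.

indicial: r^2 - 1 r - 2 = 0; roots r_1 = 2, r_2 = -1


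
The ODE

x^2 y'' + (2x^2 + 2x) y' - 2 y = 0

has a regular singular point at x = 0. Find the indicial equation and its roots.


Divide by x^2 to reach normal form y'' + P_1(x) y' + P_2(x) y = 0 with P_1(x) = 2 + 2/x and P_2(x) = -2/x^2.
x = 0 is a singular point because the y'-coefficient 2 + 2/x has a pole at x = 0 and the y-coefficient -2/x^2 has a pole at x = 0.
It is a regular singular point because x P_1(x) = p(x) = 2x + 2 and x^2 P_2(x) = q(x) = -2 are polynomials, hence analytic at x = 0.
p(0) = 2,  q(0) = -2.
Indicial equation: r(r-1) + p(0) r + q(0) = 0, i.e. r^2 + (p(0) - 1) r + q(0) = 0, i.e. r^2 + 1 r - 2 = 0.
Discriminant: (1)^2 - 4(-2) = 9, so r = (-1 ± 3)/2.
Solving: r_1 = 1, r_2 = -2.

indicial: r^2 + 1 r - 2 = 0; roots r_1 = 1, r_2 = -2


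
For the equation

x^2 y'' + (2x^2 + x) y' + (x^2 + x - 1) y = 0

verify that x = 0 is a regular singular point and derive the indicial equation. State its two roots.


Divide by x^2 to reach normal form y'' + P_1(x) y' + P_2(x) y = 0 with P_1(x) = 2 + 1/x and P_2(x) = 1 + 1/x - 1/x^2.
x = 0 is a singular point because the y'-coefficient 2 + 1/x has a pole at x = 0 and the y-coefficient 1 + 1/x - 1/x^2 has a pole at x = 0.
It is a regular singular point because x P_1(x) = p(x) = 2x + 1 and x^2 P_2(x) = q(x) = x^2 + x - 1 are polynomials, hence analytic at x = 0.
p(0) = 1,  q(0) = -1.
Indicial equation: r(r-1) + p(0) r + q(0) = 0, i.e. r^2 + (p(0) - 1) r + q(0) = 0, i.e. r^2 - 1 = 0.
Discriminant: (0)^2 - 4(-1) = 4, so r = (0 ± 2)/2.
Solving: r_1 = 1, r_2 = -1.

indicial: r^2 - 1 = 0; roots r_1 = 1, r_2 = -1


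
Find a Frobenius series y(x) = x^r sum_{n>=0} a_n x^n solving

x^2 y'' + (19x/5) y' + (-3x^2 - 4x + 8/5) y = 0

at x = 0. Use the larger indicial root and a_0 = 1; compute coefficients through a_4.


Write in Frobenius form y'' + (p(x)/x) y' + (q(x)/x^2) y = 0:
  p(x) = 19/5,  q(x) = -3x^2 - 4x + 8/5.
Indicial equation: r(r-1) + (19/5) r + (8/5) = 0 -> roots r_1 = -4/5, r_2 = -2.
Take r = r_1 = -4/5. Let y(x) = x^r sum_{n>=0} a_n x^n with a_0 = 1.
Substitute y = x^r sum a_n x^n and match x^{r+n}. The recurrence is
  D(n) a_n - 4 a_{n-1} - 3 a_{n-2} = 0,  where D(n) = (r+n)(r+n-1) + (19/5)(r+n) + (8/5).
  a_n = [4 a_{n-1} + 3 a_{n-2}] / D(n).
Since the indicial polynomial factors as (r - r_1)(r - r_2), D(n) = (r_1 + n - r_1)(r_1 + n - r_2) = n(n + 6/5).
Evaluating step by step (a_0 = 1):
  n = 1: D(1) = 1(1 + 6/5) = 11/5; numerator = 4(1) = 4; a_1 = (4)/(11/5) = 20/11
  n = 2: D(2) = 2(2 + 6/5) = 32/5; numerator = 4(20/11) + 3(1) = 113/11; a_2 = (113/11)/(32/5) = 565/352
  n = 3: D(3) = 3(3 + 6/5) = 63/5; numerator = 4(565/352) + 3(20/11) = 95/8; a_3 = (95/8)/(63/5) = 475/504
  n = 4: D(4) = 4(4 + 6/5) = 104/5; numerator = 4(475/504) + 3(565/352) = 190385/22176; a_4 = (190385/22176)/(104/5) = 73225/177408

r = -4/5; a_0 = 1; a_1 = 20/11; a_2 = 565/352; a_3 = 475/504; a_4 = 73225/177408


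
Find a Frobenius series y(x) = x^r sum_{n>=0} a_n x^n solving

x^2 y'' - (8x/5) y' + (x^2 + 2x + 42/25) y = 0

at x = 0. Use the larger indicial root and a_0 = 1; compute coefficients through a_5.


Write in Frobenius form y'' + (p(x)/x) y' + (q(x)/x^2) y = 0:
  p(x) = -8/5,  q(x) = x^2 + 2x + 42/25.
Indicial equation: r(r-1) + (-8/5) r + (42/25) = 0 -> roots r_1 = 7/5, r_2 = 6/5.
Take r = r_1 = 7/5. Let y(x) = x^r sum_{n>=0} a_n x^n with a_0 = 1.
Substitute y = x^r sum a_n x^n and match x^{r+n}. The recurrence is
  D(n) a_n + 2 a_{n-1} + 1 a_{n-2} = 0,  where D(n) = (r+n)(r+n-1) + (-8/5)(r+n) + (42/25).
  a_n = [-2 a_{n-1} - 1 a_{n-2}] / D(n).
Since the indicial polynomial factors as (r - r_1)(r - r_2), D(n) = (r_1 + n - r_1)(r_1 + n - r_2) = n(n + 1/5).
Evaluating step by step (a_0 = 1):
  n = 1: D(1) = 1(1 + 1/5) = 6/5; numerator = -2(1) = -2; a_1 = (-2)/(6/5) = -5/3
  n = 2: D(2) = 2(2 + 1/5) = 22/5; numerator = -2(-5/3) - 1(1) = 7/3; a_2 = (7/3)/(22/5) = 35/66
  n = 3: D(3) = 3(3 + 1/5) = 48/5; numerator = -2(35/66) - 1(-5/3) = 20/33; a_3 = (20/33)/(48/5) = 25/396
  n = 4: D(4) = 4(4 + 1/5) = 84/5; numerator = -2(25/396) - 1(35/66) = -65/99; a_4 = (-65/99)/(84/5) = -325/8316
  n = 5: D(5) = 5(5 + 1/5) = 26; numerator = -2(-325/8316) - 1(25/396) = 125/8316; a_5 = (125/8316)/(26) = 125/216216

r = 7/5; a_0 = 1; a_1 = -5/3; a_2 = 35/66; a_3 = 25/396; a_4 = -325/8316; a_5 = 125/216216


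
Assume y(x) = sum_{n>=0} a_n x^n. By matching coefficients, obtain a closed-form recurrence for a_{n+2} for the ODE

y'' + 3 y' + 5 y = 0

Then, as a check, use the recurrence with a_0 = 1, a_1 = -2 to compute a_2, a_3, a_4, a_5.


Substitute y = sum_n a_n x^n.
y''(x) has coefficient (n+2)(n+1) a_{n+2} at x^n;
3 y'(x) has coefficient 3 (n+1) a_{n+1} at x^n;
5 y(x) has coefficient 5 a_n at x^n.
Matching x^n: (n+2)(n+1) a_{n+2} + 3 (n+1) a_{n+1} + 5 a_n = 0.
Thus a_{n+2} = [-3 (n+1) a_{n+1} - 5 a_n] / ((n+1)(n+2)).

Check with a_0 = 1, a_1 = -2 (apply the recurrence for n = 0, 1, 2, 3): a_0 = 1, a_1 = -2, a_2 = 1/2, a_3 = 7/6, a_4 = -13/12, a_5 = 43/120.

a_(n+2) = [-3 (n+1) a_(n+1) - 5 a_n] / ((n+1)(n+2)); check: a_0 = 1, a_1 = -2, a_2 = 1/2, a_3 = 7/6, a_4 = -13/12, a_5 = 43/120


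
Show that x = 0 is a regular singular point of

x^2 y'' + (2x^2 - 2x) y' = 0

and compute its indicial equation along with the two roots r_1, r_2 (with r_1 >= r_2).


Divide by x^2 to reach normal form y'' + P_1(x) y' + P_2(x) y = 0 with P_1(x) = 2 - 2/x and P_2(x) = 0.
x = 0 is a singular point because the y'-coefficient 2 - 2/x has a pole at x = 0.
It is a regular singular point because x P_1(x) = p(x) = 2x - 2 and x^2 P_2(x) = q(x) = 0 are polynomials, hence analytic at x = 0.
p(0) = -2,  q(0) = 0.
Indicial equation: r(r-1) + p(0) r + q(0) = 0, i.e. r^2 + (p(0) - 1) r + q(0) = 0, i.e. r^2 - 3 r = 0.
Discriminant: (-3)^2 - 4(0) = 9, so r = (3 ± 3)/2.
Solving: r_1 = 3, r_2 = 0.

indicial: r^2 - 3 r = 0; roots r_1 = 3, r_2 = 0


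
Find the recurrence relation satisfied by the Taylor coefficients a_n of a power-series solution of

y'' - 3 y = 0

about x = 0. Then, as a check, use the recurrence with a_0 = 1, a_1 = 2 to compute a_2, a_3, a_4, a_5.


Substitute y = sum_n a_n x^n into y'' + (const) y = 0.
y''(x) = sum_{n>=0} (n+2)(n+1) a_{n+2} x^n.
The ODE becomes sum_n [(n+2)(n+1) a_{n+2} - 3 a_n] x^n = 0.
Setting each coefficient to zero gives the recurrence:
  (n+2)(n+1) a_{n+2} - 3 a_n = 0,
  a_{n+2} = 3 / ((n+1)(n+2)) a_n.

Check with a_0 = 1, a_1 = 2 (apply the recurrence for n = 0, 1, 2, 3): a_0 = 1, a_1 = 2, a_2 = 3/2, a_3 = 1, a_4 = 3/8, a_5 = 3/20.

a_{n+2} = 3/((n+1)(n+2)) * a_n; check: a_0 = 1, a_1 = 2, a_2 = 3/2, a_3 = 1, a_4 = 3/8, a_5 = 3/20


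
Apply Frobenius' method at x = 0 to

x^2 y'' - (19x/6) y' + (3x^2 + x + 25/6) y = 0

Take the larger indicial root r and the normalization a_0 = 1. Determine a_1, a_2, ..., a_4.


Write in Frobenius form y'' + (p(x)/x) y' + (q(x)/x^2) y = 0:
  p(x) = -19/6,  q(x) = 3x^2 + x + 25/6.
Indicial equation: r(r-1) + (-19/6) r + (25/6) = 0 -> roots r_1 = 5/2, r_2 = 5/3.
Take r = r_1 = 5/2. Let y(x) = x^r sum_{n>=0} a_n x^n with a_0 = 1.
Substitute y = x^r sum a_n x^n and match x^{r+n}. The recurrence is
  D(n) a_n + 1 a_{n-1} + 3 a_{n-2} = 0,  where D(n) = (r+n)(r+n-1) + (-19/6)(r+n) + (25/6).
  a_n = [-1 a_{n-1} - 3 a_{n-2}] / D(n).
Since the indicial polynomial factors as (r - r_1)(r - r_2), D(n) = (r_1 + n - r_1)(r_1 + n - r_2) = n(n + 5/6).
Evaluating step by step (a_0 = 1):
  n = 1: D(1) = 1(1 + 5/6) = 11/6; numerator = -1(1) = -1; a_1 = (-1)/(11/6) = -6/11
  n = 2: D(2) = 2(2 + 5/6) = 17/3; numerator = -1(-6/11) - 3(1) = -27/11; a_2 = (-27/11)/(17/3) = -81/187
  n = 3: D(3) = 3(3 + 5/6) = 23/2; numerator = -1(-81/187) - 3(-6/11) = 387/187; a_3 = (387/187)/(23/2) = 774/4301
  n = 4: D(4) = 4(4 + 5/6) = 58/3; numerator = -1(774/4301) - 3(-81/187) = 4815/4301; a_4 = (4815/4301)/(58/3) = 14445/249458

r = 5/2; a_0 = 1; a_1 = -6/11; a_2 = -81/187; a_3 = 774/4301; a_4 = 14445/249458


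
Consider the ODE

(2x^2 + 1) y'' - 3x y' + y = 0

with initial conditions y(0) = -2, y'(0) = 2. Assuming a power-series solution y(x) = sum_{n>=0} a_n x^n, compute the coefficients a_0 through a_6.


Ansatz: y(x) = sum_{n>=0} a_n x^n, so y'(x) = sum_{n>=1} n a_n x^(n-1) and y''(x) = sum_{n>=2} n(n-1) a_n x^(n-2).
Substitute into P(x) y'' + Q(x) y' + R(x) y = 0 with P(x) = 2x^2 + 1, Q(x) = -3x, R(x) = 1, and match powers of x.
Initial conditions: a_0 = -2, a_1 = 2.
Setting the coefficient of each power of x to zero and solving order by order (substituting the coefficients already found):
  x^0: 2 a_2 + a_0 = 0  ->  2 a_2 = -a_0 = 2  ->  a_2 = 1
  x^1: 6 a_3 - 2 a_1 = 0  ->  6 a_3 = 2 a_1 = 4  ->  a_3 = 2/3
  x^2: 12 a_4 - a_2 = 0  ->  12 a_4 = a_2 = 1  ->  a_4 = 1/12
  x^3: 20 a_5 + 4 a_3 = 0  ->  20 a_5 = -4 a_3 = -8/3  ->  a_5 = -2/15
  x^4: 30 a_6 + 13 a_4 = 0  ->  30 a_6 = -13 a_4 = -13/12  ->  a_6 = -13/360
Truncated series: y(x) = -2 + 2 x + x^2 + (2/3) x^3 + (1/12) x^4 - (2/15) x^5 - (13/360) x^6 + O(x^7).

a_0 = -2; a_1 = 2; a_2 = 1; a_3 = 2/3; a_4 = 1/12; a_5 = -2/15; a_6 = -13/360


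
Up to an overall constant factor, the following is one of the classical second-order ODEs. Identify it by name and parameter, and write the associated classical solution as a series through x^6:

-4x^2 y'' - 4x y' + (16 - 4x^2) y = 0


All three coefficients share the factor -4; dividing through by -4 gives  x^2 y'' + x y' + (x^2 - 4) y = 0.
This matches the Bessel equation x^2 y'' + x y' + (x^2 - nu^2) y = 0 with nu^2 = 4, so nu = 2; the solution bounded at x = 0 is J_2(x).
Frobenius at x = 0: indicial roots ±nu; for r = nu the recurrence k(k + 2nu) c_k = -c_{k-2} gives the standard series J_nu(x) = sum_{k>=0} (-1)^k / (k! (k+nu)!) (x/2)^(2k+nu). Evaluate the first 3 terms:
  k = 0: (-1)^0 / (0! * 2! * 2^2) x^2 = 1/(1*2*4) x^2 = (1/8) x^2
  k = 1: (-1)^1 / (1! * 3! * 2^4) x^4 = -1/(1*6*16) x^4 = (-1/96) x^4
  k = 2: (-1)^2 / (2! * 4! * 2^6) x^6 = 1/(2*24*64) x^6 = (1/3072) x^6
Hence J_2(x) = x^6/3072 - x^4/96 + x^2/8 + ....

J_2(x); series = x^6/3072 - x^4/96 + x^2/8


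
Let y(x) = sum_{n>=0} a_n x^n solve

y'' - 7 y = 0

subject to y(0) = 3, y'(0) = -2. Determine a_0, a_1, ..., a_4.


Ansatz: y(x) = sum_{n>=0} a_n x^n, so y'(x) = sum_{n>=1} n a_n x^(n-1) and y''(x) = sum_{n>=2} n(n-1) a_n x^(n-2).
Substitute into P(x) y'' + Q(x) y' + R(x) y = 0 with P(x) = 1, Q(x) = 0, R(x) = -7, and match powers of x.
Initial conditions: a_0 = 3, a_1 = -2.
Setting the coefficient of each power of x to zero and solving order by order (substituting the coefficients already found):
  x^0: 2 a_2 - 7 a_0 = 0  ->  2 a_2 = 7 a_0 = 21  ->  a_2 = 21/2
  x^1: 6 a_3 - 7 a_1 = 0  ->  6 a_3 = 7 a_1 = -14  ->  a_3 = -7/3
  x^2: 12 a_4 - 7 a_2 = 0  ->  12 a_4 = 7 a_2 = 147/2  ->  a_4 = 49/8
Truncated series: y(x) = 3 - 2 x + (21/2) x^2 - (7/3) x^3 + (49/8) x^4 + O(x^5).

a_0 = 3; a_1 = -2; a_2 = 21/2; a_3 = -7/3; a_4 = 49/8


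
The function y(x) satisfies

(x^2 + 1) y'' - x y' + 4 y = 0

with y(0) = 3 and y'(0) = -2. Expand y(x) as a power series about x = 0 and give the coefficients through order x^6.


Ansatz: y(x) = sum_{n>=0} a_n x^n, so y'(x) = sum_{n>=1} n a_n x^(n-1) and y''(x) = sum_{n>=2} n(n-1) a_n x^(n-2).
Substitute into P(x) y'' + Q(x) y' + R(x) y = 0 with P(x) = x^2 + 1, Q(x) = -x, R(x) = 4, and match powers of x.
Initial conditions: a_0 = 3, a_1 = -2.
Setting the coefficient of each power of x to zero and solving order by order (substituting the coefficients already found):
  x^0: 2 a_2 + 4 a_0 = 0  ->  2 a_2 = -4 a_0 = -12  ->  a_2 = -6
  x^1: 6 a_3 + 3 a_1 = 0  ->  6 a_3 = -3 a_1 = 6  ->  a_3 = 1
  x^2: 12 a_4 + 4 a_2 = 0  ->  12 a_4 = -4 a_2 = 24  ->  a_4 = 2
  x^3: 20 a_5 + 7 a_3 = 0  ->  20 a_5 = -7 a_3 = -7  ->  a_5 = -7/20
  x^4: 30 a_6 + 12 a_4 = 0  ->  30 a_6 = -12 a_4 = -24  ->  a_6 = -4/5
Truncated series: y(x) = 3 - 2 x - 6 x^2 + x^3 + 2 x^4 - (7/20) x^5 - (4/5) x^6 + O(x^7).

a_0 = 3; a_1 = -2; a_2 = -6; a_3 = 1; a_4 = 2; a_5 = -7/20; a_6 = -4/5


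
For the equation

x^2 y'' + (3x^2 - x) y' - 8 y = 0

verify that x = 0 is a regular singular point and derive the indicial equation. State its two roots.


Divide by x^2 to reach normal form y'' + P_1(x) y' + P_2(x) y = 0 with P_1(x) = 3 - 1/x and P_2(x) = -8/x^2.
x = 0 is a singular point because the y'-coefficient 3 - 1/x has a pole at x = 0 and the y-coefficient -8/x^2 has a pole at x = 0.
It is a regular singular point because x P_1(x) = p(x) = 3x - 1 and x^2 P_2(x) = q(x) = -8 are polynomials, hence analytic at x = 0.
p(0) = -1,  q(0) = -8.
Indicial equation: r(r-1) + p(0) r + q(0) = 0, i.e. r^2 + (p(0) - 1) r + q(0) = 0, i.e. r^2 - 2 r - 8 = 0.
Discriminant: (-2)^2 - 4(-8) = 36, so r = (2 ± 6)/2.
Solving: r_1 = 4, r_2 = -2.

indicial: r^2 - 2 r - 8 = 0; roots r_1 = 4, r_2 = -2


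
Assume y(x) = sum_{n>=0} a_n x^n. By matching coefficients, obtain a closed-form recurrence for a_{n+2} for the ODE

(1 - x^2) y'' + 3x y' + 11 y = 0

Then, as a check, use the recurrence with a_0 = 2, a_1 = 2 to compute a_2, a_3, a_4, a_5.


Substitute y = sum_n a_n x^n.
(1 - 1 x^2) y'' contributes (n+2)(n+1) a_{n+2} - n(n-1) a_n at x^n.
3 x y'(x) contributes 3 n a_n at x^n.
11 y(x) contributes 11 a_n at x^n.
Matching x^n: (n+2)(n+1) a_{n+2} + (-n(n-1) + 3 n + 11) a_n = 0.
Thus a_{n+2} = (n(n-1) - 3 n - 11) / ((n+1)(n+2)) * a_n.

Check with a_0 = 2, a_1 = 2 (apply the recurrence for n = 0, 1, 2, 3): a_0 = 2, a_1 = 2, a_2 = -11, a_3 = -14/3, a_4 = 55/4, a_5 = 49/15.

a_(n+2) = (n(n-1) - 3 n - 11) / ((n+1)(n+2)) * a_n; check: a_0 = 2, a_1 = 2, a_2 = -11, a_3 = -14/3, a_4 = 55/4, a_5 = 49/15


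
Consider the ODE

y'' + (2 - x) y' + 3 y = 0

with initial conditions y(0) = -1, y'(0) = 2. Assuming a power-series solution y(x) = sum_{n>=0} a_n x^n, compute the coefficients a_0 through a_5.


Ansatz: y(x) = sum_{n>=0} a_n x^n, so y'(x) = sum_{n>=1} n a_n x^(n-1) and y''(x) = sum_{n>=2} n(n-1) a_n x^(n-2).
Substitute into P(x) y'' + Q(x) y' + R(x) y = 0 with P(x) = 1, Q(x) = 2 - x, R(x) = 3, and match powers of x.
Initial conditions: a_0 = -1, a_1 = 2.
Setting the coefficient of each power of x to zero and solving order by order (substituting the coefficients already found):
  x^0: 2 a_2 + 2 a_1 + 3 a_0 = 0  ->  2 a_2 = -2 a_1 - 3 a_0 = -1  ->  a_2 = -1/2
  x^1: 6 a_3 + 4 a_2 + 2 a_1 = 0  ->  6 a_3 = -4 a_2 - 2 a_1 = -2  ->  a_3 = -1/3
  x^2: 12 a_4 + 6 a_3 + a_2 = 0  ->  12 a_4 = -6 a_3 - a_2 = 5/2  ->  a_4 = 5/24
  x^3: 20 a_5 + 8 a_4 = 0  ->  20 a_5 = -8 a_4 = -5/3  ->  a_5 = -1/12
Truncated series: y(x) = -1 + 2 x - (1/2) x^2 - (1/3) x^3 + (5/24) x^4 - (1/12) x^5 + O(x^6).

a_0 = -1; a_1 = 2; a_2 = -1/2; a_3 = -1/3; a_4 = 5/24; a_5 = -1/12


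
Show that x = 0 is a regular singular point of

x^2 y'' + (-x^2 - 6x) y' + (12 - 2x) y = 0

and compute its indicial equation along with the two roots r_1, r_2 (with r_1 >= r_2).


Divide by x^2 to reach normal form y'' + P_1(x) y' + P_2(x) y = 0 with P_1(x) = -1 - 6/x and P_2(x) = -2/x + 12/x^2.
x = 0 is a singular point because the y'-coefficient -1 - 6/x has a pole at x = 0 and the y-coefficient -2/x + 12/x^2 has a pole at x = 0.
It is a regular singular point because x P_1(x) = p(x) = -x - 6 and x^2 P_2(x) = q(x) = 12 - 2x are polynomials, hence analytic at x = 0.
p(0) = -6,  q(0) = 12.
Indicial equation: r(r-1) + p(0) r + q(0) = 0, i.e. r^2 + (p(0) - 1) r + q(0) = 0, i.e. r^2 - 7 r + 12 = 0.
Discriminant: (-7)^2 - 4(12) = 1, so r = (7 ± 1)/2.
Solving: r_1 = 4, r_2 = 3.

indicial: r^2 - 7 r + 12 = 0; roots r_1 = 4, r_2 = 3


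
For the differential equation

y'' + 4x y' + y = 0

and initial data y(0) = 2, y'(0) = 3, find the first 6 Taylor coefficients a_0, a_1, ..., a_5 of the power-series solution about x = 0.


Ansatz: y(x) = sum_{n>=0} a_n x^n, so y'(x) = sum_{n>=1} n a_n x^(n-1) and y''(x) = sum_{n>=2} n(n-1) a_n x^(n-2).
Substitute into P(x) y'' + Q(x) y' + R(x) y = 0 with P(x) = 1, Q(x) = 4x, R(x) = 1, and match powers of x.
Initial conditions: a_0 = 2, a_1 = 3.
Setting the coefficient of each power of x to zero and solving order by order (substituting the coefficients already found):
  x^0: 2 a_2 + a_0 = 0  ->  2 a_2 = -a_0 = -2  ->  a_2 = -1
  x^1: 6 a_3 + 5 a_1 = 0  ->  6 a_3 = -5 a_1 = -15  ->  a_3 = -5/2
  x^2: 12 a_4 + 9 a_2 = 0  ->  12 a_4 = -9 a_2 = 9  ->  a_4 = 3/4
  x^3: 20 a_5 + 13 a_3 = 0  ->  20 a_5 = -13 a_3 = 65/2  ->  a_5 = 13/8
Truncated series: y(x) = 2 + 3 x - x^2 - (5/2) x^3 + (3/4) x^4 + (13/8) x^5 + O(x^6).

a_0 = 2; a_1 = 3; a_2 = -1; a_3 = -5/2; a_4 = 3/4; a_5 = 13/8


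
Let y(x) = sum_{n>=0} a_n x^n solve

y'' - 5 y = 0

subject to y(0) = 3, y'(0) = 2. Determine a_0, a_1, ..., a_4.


Ansatz: y(x) = sum_{n>=0} a_n x^n, so y'(x) = sum_{n>=1} n a_n x^(n-1) and y''(x) = sum_{n>=2} n(n-1) a_n x^(n-2).
Substitute into P(x) y'' + Q(x) y' + R(x) y = 0 with P(x) = 1, Q(x) = 0, R(x) = -5, and match powers of x.
Initial conditions: a_0 = 3, a_1 = 2.
Setting the coefficient of each power of x to zero and solving order by order (substituting the coefficients already found):
  x^0: 2 a_2 - 5 a_0 = 0  ->  2 a_2 = 5 a_0 = 15  ->  a_2 = 15/2
  x^1: 6 a_3 - 5 a_1 = 0  ->  6 a_3 = 5 a_1 = 10  ->  a_3 = 5/3
  x^2: 12 a_4 - 5 a_2 = 0  ->  12 a_4 = 5 a_2 = 75/2  ->  a_4 = 25/8
Truncated series: y(x) = 3 + 2 x + (15/2) x^2 + (5/3) x^3 + (25/8) x^4 + O(x^5).

a_0 = 3; a_1 = 2; a_2 = 15/2; a_3 = 5/3; a_4 = 25/8


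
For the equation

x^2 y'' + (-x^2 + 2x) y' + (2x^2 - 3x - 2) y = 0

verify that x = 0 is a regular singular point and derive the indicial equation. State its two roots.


Divide by x^2 to reach normal form y'' + P_1(x) y' + P_2(x) y = 0 with P_1(x) = -1 + 2/x and P_2(x) = 2 - 3/x - 2/x^2.
x = 0 is a singular point because the y'-coefficient -1 + 2/x has a pole at x = 0 and the y-coefficient 2 - 3/x - 2/x^2 has a pole at x = 0.
It is a regular singular point because x P_1(x) = p(x) = 2 - x and x^2 P_2(x) = q(x) = 2x^2 - 3x - 2 are polynomials, hence analytic at x = 0.
p(0) = 2,  q(0) = -2.
Indicial equation: r(r-1) + p(0) r + q(0) = 0, i.e. r^2 + (p(0) - 1) r + q(0) = 0, i.e. r^2 + 1 r - 2 = 0.
Discriminant: (1)^2 - 4(-2) = 9, so r = (-1 ± 3)/2.
Solving: r_1 = 1, r_2 = -2.

indicial: r^2 + 1 r - 2 = 0; roots r_1 = 1, r_2 = -2


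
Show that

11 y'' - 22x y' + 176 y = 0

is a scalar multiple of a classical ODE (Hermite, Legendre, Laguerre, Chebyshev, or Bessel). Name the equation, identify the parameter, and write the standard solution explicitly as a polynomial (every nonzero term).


All three coefficients share the factor 11; dividing through by 11 gives  y'' - 2x y' + 16 y = 0.
This matches the Hermite equation y'' - 2x y' + 2n y = 0 with 2n = 16, so n = 8; the polynomial solution is H_8(x).
With y = sum_k a_k x^k, matching x^k gives (k+2)(k+1) a_{k+2} = 2(k - n) a_k = 2(k - 8) a_k. The right side vanishes at k = 8, so the series with the parity of 8 terminates at degree 8.
Standard normalization: leading coefficient of H_n is 2^n, so a_8 = 2^8 = 256. Work downward with a_k = (k+1)(k+2) a_{k+2} / (2(k - n)):
  a_6 = (7)(8)(256) / (2(6 - 8)) = 14336/(-4) = -3584
  a_4 = (5)(6)(-3584) / (2(4 - 8)) = -107520/(-8) = 13440
  a_2 = (3)(4)(13440) / (2(2 - 8)) = 161280/(-12) = -13440
  a_0 = (1)(2)(-13440) / (2(0 - 8)) = -26880/(-16) = 1680
Hence H_8(x) = 256 x^8 - 3584 x^6 + 13440 x^4 - 13440 x^2 + 1680.

H_8(x); series = 256 x^8 - 3584 x^6 + 13440 x^4 - 13440 x^2 + 1680


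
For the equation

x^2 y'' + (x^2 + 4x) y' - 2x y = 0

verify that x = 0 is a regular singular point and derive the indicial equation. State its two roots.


Divide by x^2 to reach normal form y'' + P_1(x) y' + P_2(x) y = 0 with P_1(x) = 1 + 4/x and P_2(x) = -2/x.
x = 0 is a singular point because the y'-coefficient 1 + 4/x has a pole at x = 0 and the y-coefficient -2/x has a pole at x = 0.
It is a regular singular point because x P_1(x) = p(x) = x + 4 and x^2 P_2(x) = q(x) = -2x are polynomials, hence analytic at x = 0.
p(0) = 4,  q(0) = 0.
Indicial equation: r(r-1) + p(0) r + q(0) = 0, i.e. r^2 + (p(0) - 1) r + q(0) = 0, i.e. r^2 + 3 r = 0.
Discriminant: (3)^2 - 4(0) = 9, so r = (-3 ± 3)/2.
Solving: r_1 = 0, r_2 = -3.

indicial: r^2 + 3 r = 0; roots r_1 = 0, r_2 = -3


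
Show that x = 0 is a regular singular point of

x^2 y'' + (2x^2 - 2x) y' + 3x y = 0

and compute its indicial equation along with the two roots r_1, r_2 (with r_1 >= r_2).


Divide by x^2 to reach normal form y'' + P_1(x) y' + P_2(x) y = 0 with P_1(x) = 2 - 2/x and P_2(x) = 3/x.
x = 0 is a singular point because the y'-coefficient 2 - 2/x has a pole at x = 0 and the y-coefficient 3/x has a pole at x = 0.
It is a regular singular point because x P_1(x) = p(x) = 2x - 2 and x^2 P_2(x) = q(x) = 3x are polynomials, hence analytic at x = 0.
p(0) = -2,  q(0) = 0.
Indicial equation: r(r-1) + p(0) r + q(0) = 0, i.e. r^2 + (p(0) - 1) r + q(0) = 0, i.e. r^2 - 3 r = 0.
Discriminant: (-3)^2 - 4(0) = 9, so r = (3 ± 3)/2.
Solving: r_1 = 3, r_2 = 0.

indicial: r^2 - 3 r = 0; roots r_1 = 3, r_2 = 0


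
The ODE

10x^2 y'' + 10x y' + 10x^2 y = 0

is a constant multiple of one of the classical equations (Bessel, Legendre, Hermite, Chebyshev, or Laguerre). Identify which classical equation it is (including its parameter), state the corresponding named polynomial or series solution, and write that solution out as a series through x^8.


All three coefficients share the factor 10; dividing through by 10 gives  x^2 y'' + x y' + x^2 y = 0.
This matches the Bessel equation x^2 y'' + x y' + (x^2 - nu^2) y = 0 with nu^2 = 0, so nu = 0; the solution bounded at x = 0 is J_0(x).
Frobenius at x = 0: indicial roots ±nu; for r = nu the recurrence k(k + 2nu) c_k = -c_{k-2} gives the standard series J_nu(x) = sum_{k>=0} (-1)^k / (k! (k+nu)!) (x/2)^(2k+nu). Evaluate the first 5 terms:
  k = 0: (-1)^0 / (0! * 0! * 2^0) x^0 = 1/(1*1*1) x^0 = (1) x^0
  k = 1: (-1)^1 / (1! * 1! * 2^2) x^2 = -1/(1*1*4) x^2 = (-1/4) x^2
  k = 2: (-1)^2 / (2! * 2! * 2^4) x^4 = 1/(2*2*16) x^4 = (1/64) x^4
  k = 3: (-1)^3 / (3! * 3! * 2^6) x^6 = -1/(6*6*64) x^6 = (-1/2304) x^6
  k = 4: (-1)^4 / (4! * 4! * 2^8) x^8 = 1/(24*24*256) x^8 = (1/147456) x^8
Hence J_0(x) = x^8/147456 - x^6/2304 + x^4/64 - x^2/4 + 1 + ....

J_0(x); series = x^8/147456 - x^6/2304 + x^4/64 - x^2/4 + 1


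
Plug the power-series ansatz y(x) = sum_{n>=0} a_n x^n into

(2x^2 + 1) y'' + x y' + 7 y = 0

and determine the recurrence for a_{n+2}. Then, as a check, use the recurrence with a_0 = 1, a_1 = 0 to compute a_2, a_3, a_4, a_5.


Substitute y = sum_n a_n x^n.
(1 + 2 x^2) y'' contributes (n+2)(n+1) a_{n+2} + 2 n(n-1) a_n at x^n.
x y'(x) contributes n a_n at x^n.
7 y(x) contributes 7 a_n at x^n.
Matching x^n: (n+2)(n+1) a_{n+2} + (2 n(n-1) + n + 7) a_n = 0.
Thus a_{n+2} = (-2 n(n-1) - n - 7) / ((n+1)(n+2)) * a_n.

Check with a_0 = 1, a_1 = 0 (apply the recurrence for n = 0, 1, 2, 3): a_0 = 1, a_1 = 0, a_2 = -7/2, a_3 = 0, a_4 = 91/24, a_5 = 0.

a_(n+2) = (-2 n(n-1) - n - 7) / ((n+1)(n+2)) * a_n; check: a_0 = 1, a_1 = 0, a_2 = -7/2, a_3 = 0, a_4 = 91/24, a_5 = 0


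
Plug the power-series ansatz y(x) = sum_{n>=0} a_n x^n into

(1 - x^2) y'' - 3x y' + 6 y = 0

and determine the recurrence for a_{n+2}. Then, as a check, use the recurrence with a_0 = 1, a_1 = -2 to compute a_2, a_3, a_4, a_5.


Substitute y = sum_n a_n x^n.
(1 - 1 x^2) y'' contributes (n+2)(n+1) a_{n+2} - n(n-1) a_n at x^n.
-3 x y'(x) contributes -3 n a_n at x^n.
6 y(x) contributes 6 a_n at x^n.
Matching x^n: (n+2)(n+1) a_{n+2} + (-n(n-1) - 3 n + 6) a_n = 0.
Thus a_{n+2} = (n(n-1) + 3 n - 6) / ((n+1)(n+2)) * a_n.

Check with a_0 = 1, a_1 = -2 (apply the recurrence for n = 0, 1, 2, 3): a_0 = 1, a_1 = -2, a_2 = -3, a_3 = 1, a_4 = -1/2, a_5 = 9/20.

a_(n+2) = (n(n-1) + 3 n - 6) / ((n+1)(n+2)) * a_n; check: a_0 = 1, a_1 = -2, a_2 = -3, a_3 = 1, a_4 = -1/2, a_5 = 9/20


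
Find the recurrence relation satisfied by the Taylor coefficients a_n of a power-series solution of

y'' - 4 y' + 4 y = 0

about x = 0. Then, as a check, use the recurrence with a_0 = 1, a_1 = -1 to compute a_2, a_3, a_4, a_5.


Substitute y = sum_n a_n x^n.
y''(x) has coefficient (n+2)(n+1) a_{n+2} at x^n;
-4 y'(x) has coefficient -4 (n+1) a_{n+1} at x^n;
4 y(x) has coefficient 4 a_n at x^n.
Matching x^n: (n+2)(n+1) a_{n+2} - 4 (n+1) a_{n+1} + 4 a_n = 0.
Thus a_{n+2} = [4 (n+1) a_{n+1} - 4 a_n] / ((n+1)(n+2)).

Check with a_0 = 1, a_1 = -1 (apply the recurrence for n = 0, 1, 2, 3): a_0 = 1, a_1 = -1, a_2 = -4, a_3 = -14/3, a_4 = -10/3, a_5 = -26/15.

a_(n+2) = [4 (n+1) a_(n+1) - 4 a_n] / ((n+1)(n+2)); check: a_0 = 1, a_1 = -1, a_2 = -4, a_3 = -14/3, a_4 = -10/3, a_5 = -26/15


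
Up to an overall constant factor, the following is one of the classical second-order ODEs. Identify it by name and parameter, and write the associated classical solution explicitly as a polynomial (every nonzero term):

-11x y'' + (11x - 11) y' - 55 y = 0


All three coefficients share the factor -11; dividing through by -11 gives  x y'' + (1 - x) y' + 5 y = 0.
This matches the Laguerre equation x y'' + (1 - x) y' + n y = 0 with n = 5; the polynomial solution is L_5(x).
With y = sum_k a_k x^k, matching x^k gives (k+1)k a_{k+1} + (k+1) a_{k+1} - k a_k + n a_k = 0, i.e. (k+1)^2 a_{k+1} = (k - n) a_k = (k - 5) a_k. The right side vanishes at k = 5, so the series terminates at degree 5.
Standard normalization L_n(0) = 1 gives a_0 = 1. Work upward with a_{k+1} = (k - 5) a_k / (k+1)^2:
  a_1 = (0 - 5)(1) / 1^2 = -5/1 = -5
  a_2 = (1 - 5)(-5) / 2^2 = 20/4 = 5
  a_3 = (2 - 5)(5) / 3^2 = -15/9 = -5/3
  a_4 = (3 - 5)(-5/3) / 4^2 = (10/3)/16 = 5/24
  a_5 = (4 - 5)(5/24) / 5^2 = (-5/24)/25 = -1/120
Hence L_5(x) = -x^5/120 + 5 x^4/24 - 5 x^3/3 + 5 x^2 - 5 x + 1.

L_5(x); series = -x^5/120 + 5 x^4/24 - 5 x^3/3 + 5 x^2 - 5 x + 1
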